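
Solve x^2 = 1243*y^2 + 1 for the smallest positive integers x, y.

(x, y) = (171874, 4875)

First expand sqrt(1243) as a continued fraction. With x_i = (sqrt(1243) + m_i)/d_i and (m_0, d_0) = (0, 1): a_0 = floor(sqrt(1243)) = 35, since 35^2 = 1225 <= 1243 < 1296 = 36^2.
Iterate m_{i+1} = d_i*a_i - m_i, d_{i+1} = (1243 - m_{i+1}^2)/d_i, a_{i+1} = floor((a_0 + m_{i+1})/d_{i+1}):
  m_1 = 1*35 - 0 = 35, d_1 = (1243 - 35^2)/1 = 18/1 = 18, a_1 = floor((35 + 35)/18) = 3.
  m_2 = 18*3 - 35 = 19, d_2 = (1243 - 19^2)/18 = 882/18 = 49, a_2 = floor((35 + 19)/49) = 1.
  m_3 = 49*1 - 19 = 30, d_3 = (1243 - 30^2)/49 = 343/49 = 7, a_3 = floor((35 + 30)/7) = 9.
  m_4 = 7*9 - 30 = 33, d_4 = (1243 - 33^2)/7 = 154/7 = 22, a_4 = floor((35 + 33)/22) = 3.
  m_5 = 22*3 - 33 = 33, d_5 = (1243 - 33^2)/22 = 154/22 = 7, a_5 = floor((35 + 33)/7) = 9.
  m_6 = 7*9 - 33 = 30, d_6 = (1243 - 30^2)/7 = 343/7 = 49, a_6 = floor((35 + 30)/49) = 1.
  m_7 = 49*1 - 30 = 19, d_7 = (1243 - 19^2)/49 = 882/49 = 18, a_7 = floor((35 + 19)/18) = 3.
  m_8 = 18*3 - 19 = 35, d_8 = (1243 - 35^2)/18 = 18/18 = 1, a_8 = floor((35 + 35)/1) = 70.
  m_9 = 1*70 - 35 = 35, d_9 = (1243 - 35^2)/1 = 18/1 = 18: (m_9, d_9) = (m_1, d_1) = (35, 18), so from here the quotients repeat a_1, ..., a_8; the period length is 8.
So sqrt(1243) = [35; (3, 1, 9, 3, 9, 1, 3, 70)] with period length k = 8.
k is even, so the fundamental solution of x^2 - 1243y^2 = 1 is (p_{k-1}, q_{k-1}) = (p_7, q_7); compute convergents through index 7.
Convergents (p_i = a_i*p_{i-1} + p_{i-2}, q_i = a_i*q_{i-1} + q_{i-2} with p_{-2}=0, p_{-1}=1, q_{-2}=1, q_{-1}=0):
  i=0: a_0=35, p_0 = 35*1 + 0 = 35, q_0 = 35*0 + 1 = 1.
  i=1: a_1=3, p_1 = 3*35 + 1 = 106, q_1 = 3*1 + 0 = 3.
  i=2: a_2=1, p_2 = 1*106 + 35 = 141, q_2 = 1*3 + 1 = 4.
  i=3: a_3=9, p_3 = 9*141 + 106 = 1375, q_3 = 9*4 + 3 = 39.
  i=4: a_4=3, p_4 = 3*1375 + 141 = 4266, q_4 = 3*39 + 4 = 121.
  i=5: a_5=9, p_5 = 9*4266 + 1375 = 39769, q_5 = 9*121 + 39 = 1128.
  i=6: a_6=1, p_6 = 1*39769 + 4266 = 44035, q_6 = 1*1128 + 121 = 1249.
  i=7: a_7=3, p_7 = 3*44035 + 39769 = 171874, q_7 = 3*1249 + 1128 = 4875.
Check: 171874^2 - 1243*4875^2 = 29540671876 - 29540671875 = 1, so (x, y) = (171874, 4875) solves the equation, and by the theorem it is the least positive solution.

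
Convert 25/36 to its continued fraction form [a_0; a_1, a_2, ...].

Run the Euclidean algorithm on 25 and 36; the successive quotients are the partial quotients a_0, a_1, ... (each step inverts the fractional part left over by the previous one):
  25 = 0*36 + 25, so a_0 = 0.
  36 = 1*25 + 11, so a_1 = 1.
  25 = 2*11 + 3, so a_2 = 2.
  11 = 3*3 + 2, so a_3 = 3.
  3 = 1*2 + 1, so a_4 = 1.
  2 = 2*1 + 0, so a_5 = 2.
The remainder reaches 0 after 6 divisions, so the expansion has 6 partial quotients, read off in order.

[0; 1, 2, 3, 1, 2]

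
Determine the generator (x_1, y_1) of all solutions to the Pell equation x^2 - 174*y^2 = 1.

(x, y) = (1451, 110)

First expand sqrt(174) as a continued fraction. With x_i = (sqrt(174) + m_i)/d_i and (m_0, d_0) = (0, 1): a_0 = floor(sqrt(174)) = 13, since 13^2 = 169 <= 174 < 196 = 14^2.
Iterate m_{i+1} = d_i*a_i - m_i, d_{i+1} = (174 - m_{i+1}^2)/d_i, a_{i+1} = floor((a_0 + m_{i+1})/d_{i+1}):
  m_1 = 1*13 - 0 = 13, d_1 = (174 - 13^2)/1 = 5/1 = 5, a_1 = floor((13 + 13)/5) = 5.
  m_2 = 5*5 - 13 = 12, d_2 = (174 - 12^2)/5 = 30/5 = 6, a_2 = floor((13 + 12)/6) = 4.
  m_3 = 6*4 - 12 = 12, d_3 = (174 - 12^2)/6 = 30/6 = 5, a_3 = floor((13 + 12)/5) = 5.
  m_4 = 5*5 - 12 = 13, d_4 = (174 - 13^2)/5 = 5/5 = 1, a_4 = floor((13 + 13)/1) = 26.
  m_5 = 1*26 - 13 = 13, d_5 = (174 - 13^2)/1 = 5/1 = 5: (m_5, d_5) = (m_1, d_1) = (13, 5), so from here the quotients repeat a_1, ..., a_4; the period length is 4.
So sqrt(174) = [13; (5, 4, 5, 26)] with period length k = 4.
k is even, so the fundamental solution of x^2 - 174y^2 = 1 is (p_{k-1}, q_{k-1}) = (p_3, q_3); compute convergents through index 3.
Convergents (p_i = a_i*p_{i-1} + p_{i-2}, q_i = a_i*q_{i-1} + q_{i-2} with p_{-2}=0, p_{-1}=1, q_{-2}=1, q_{-1}=0):
  i=0: a_0=13, p_0 = 13*1 + 0 = 13, q_0 = 13*0 + 1 = 1.
  i=1: a_1=5, p_1 = 5*13 + 1 = 66, q_1 = 5*1 + 0 = 5.
  i=2: a_2=4, p_2 = 4*66 + 13 = 277, q_2 = 4*5 + 1 = 21.
  i=3: a_3=5, p_3 = 5*277 + 66 = 1451, q_3 = 5*21 + 5 = 110.
Check: 1451^2 - 174*110^2 = 2105401 - 2105400 = 1, so (x, y) = (1451, 110) solves the equation, and by the theorem it is the least positive solution.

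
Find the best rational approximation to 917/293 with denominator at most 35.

Expand x = 917/293 as a continued fraction with the Euclidean algorithm:
  917 = 3*293 + 38, so a_0 = 3.
  293 = 7*38 + 27, so a_1 = 7.
  38 = 1*27 + 11, so a_2 = 1.
  27 = 2*11 + 5, so a_3 = 2.
  11 = 2*5 + 1, so a_4 = 2.
  5 = 5*1 + 0, so a_5 = 5.
so x = [3; 7, 1, 2, 2, 5].
Convergents (p_i = a_i*p_{i-1} + p_{i-2}, q_i = a_i*q_{i-1} + q_{i-2} with p_{-2}=0, p_{-1}=1, q_{-2}=1, q_{-1}=0), until the denominator exceeds 35:
  i=0: a_0=3, p_0 = 3*1 + 0 = 3, q_0 = 3*0 + 1 = 1.
  i=1: a_1=7, p_1 = 7*3 + 1 = 22, q_1 = 7*1 + 0 = 7.
  i=2: a_2=1, p_2 = 1*22 + 3 = 25, q_2 = 1*7 + 1 = 8.
  i=3: a_3=2, p_3 = 2*25 + 22 = 72, q_3 = 2*8 + 7 = 23.
  i=4: a_4=2, p_4 = 2*72 + 25 = 169, q_4 = 2*23 + 8 = 54.
q_4 = 54 > 35, so the last convergent with denominator <= 35 is p_3/q_3 = 72/23.
The closest fraction with denominator <= 35 is either p_3/q_3 or the intermediate fraction (k*p_3 + p_2)/(k*q_3 + q_2) with the largest k >= 1 whose denominator stays <= 35; these approach x as k grows, and every other convergent or intermediate fraction in range is farther away.
Largest k: floor((35 - q_2)/q_3) = floor((35 - 8)/23) = 1.
That gives (1*72 + 25)/(1*23 + 8) = 97/31.
Compare the errors: |x - 72/23| = |917*23 - 72*293|/(293*23) = 5/6739, and |x - 97/31| = |917*31 - 97*293|/(293*31) = 6/9083.
Cross-multiplying, 6*6739 = 40434 < 45415 = 5*9083, so 6/9083 is smaller: the intermediate fraction 97/31 is closer to x than 72/23.

97/31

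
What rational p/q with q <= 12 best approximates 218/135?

Expand x = 218/135 as a continued fraction with the Euclidean algorithm:
  218 = 1*135 + 83, so a_0 = 1.
  135 = 1*83 + 52, so a_1 = 1.
  83 = 1*52 + 31, so a_2 = 1.
  52 = 1*31 + 21, so a_3 = 1.
  31 = 1*21 + 10, so a_4 = 1.
  21 = 2*10 + 1, so a_5 = 2.
  10 = 10*1 + 0, so a_6 = 10.
so x = [1; 1, 1, 1, 1, 2, 10].
Convergents (p_i = a_i*p_{i-1} + p_{i-2}, q_i = a_i*q_{i-1} + q_{i-2} with p_{-2}=0, p_{-1}=1, q_{-2}=1, q_{-1}=0), until the denominator exceeds 12:
  i=0: a_0=1, p_0 = 1*1 + 0 = 1, q_0 = 1*0 + 1 = 1.
  i=1: a_1=1, p_1 = 1*1 + 1 = 2, q_1 = 1*1 + 0 = 1.
  i=2: a_2=1, p_2 = 1*2 + 1 = 3, q_2 = 1*1 + 1 = 2.
  i=3: a_3=1, p_3 = 1*3 + 2 = 5, q_3 = 1*2 + 1 = 3.
  i=4: a_4=1, p_4 = 1*5 + 3 = 8, q_4 = 1*3 + 2 = 5.
  i=5: a_5=2, p_5 = 2*8 + 5 = 21, q_5 = 2*5 + 3 = 13.
q_5 = 13 > 12, so the last convergent with denominator <= 12 is p_4/q_4 = 8/5.
The closest fraction with denominator <= 12 is either p_4/q_4 or the intermediate fraction (k*p_4 + p_3)/(k*q_4 + q_3) with the largest k >= 1 whose denominator stays <= 12; these approach x as k grows, and every other convergent or intermediate fraction in range is farther away.
Largest k: floor((12 - q_3)/q_4) = floor((12 - 3)/5) = 1.
That gives (1*8 + 5)/(1*5 + 3) = 13/8.
Compare the errors: |x - 8/5| = |218*5 - 8*135|/(135*5) = 10/675, and |x - 13/8| = |218*8 - 13*135|/(135*8) = 11/1080.
Cross-multiplying, 11*675 = 7425 < 10800 = 10*1080, so 11/1080 is smaller: the intermediate fraction 13/8 is closer to x than 8/5.

13/8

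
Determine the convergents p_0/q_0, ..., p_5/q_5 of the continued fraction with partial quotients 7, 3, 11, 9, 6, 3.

Using the convergent recurrence p_i = a_i*p_{i-1} + p_{i-2}, q_i = a_i*q_{i-1} + q_{i-2} with p_{-2}=0, p_{-1}=1, q_{-2}=1, q_{-1}=0:
  i=0: a_0=7, p_0 = 7*1 + 0 = 7, q_0 = 7*0 + 1 = 1.
  i=1: a_1=3, p_1 = 3*7 + 1 = 22, q_1 = 3*1 + 0 = 3.
  i=2: a_2=11, p_2 = 11*22 + 7 = 249, q_2 = 11*3 + 1 = 34.
  i=3: a_3=9, p_3 = 9*249 + 22 = 2263, q_3 = 9*34 + 3 = 309.
  i=4: a_4=6, p_4 = 6*2263 + 249 = 13827, q_4 = 6*309 + 34 = 1888.
  i=5: a_5=3, p_5 = 3*13827 + 2263 = 43744, q_5 = 3*1888 + 309 = 5973.

7/1, 22/3, 249/34, 2263/309, 13827/1888, 43744/5973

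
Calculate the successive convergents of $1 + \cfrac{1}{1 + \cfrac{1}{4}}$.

1/1, 2/1, 9/5

Using the convergent recurrence p_i = a_i*p_{i-1} + p_{i-2}, q_i = a_i*q_{i-1} + q_{i-2} with p_{-2}=0, p_{-1}=1, q_{-2}=1, q_{-1}=0:
  i=0: a_0=1, p_0 = 1*1 + 0 = 1, q_0 = 1*0 + 1 = 1.
  i=1: a_1=1, p_1 = 1*1 + 1 = 2, q_1 = 1*1 + 0 = 1.
  i=2: a_2=4, p_2 = 4*2 + 1 = 9, q_2 = 4*1 + 1 = 5.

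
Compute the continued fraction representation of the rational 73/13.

[5; 1, 1, 1, 1, 2]

Run the Euclidean algorithm on 73 and 13; the successive quotients are the partial quotients a_0, a_1, ... (each step inverts the fractional part left over by the previous one):
  73 = 5*13 + 8, so a_0 = 5.
  13 = 1*8 + 5, so a_1 = 1.
  8 = 1*5 + 3, so a_2 = 1.
  5 = 1*3 + 2, so a_3 = 1.
  3 = 1*2 + 1, so a_4 = 1.
  2 = 2*1 + 0, so a_5 = 2.
The remainder reaches 0 after 6 divisions, so the expansion has 6 partial quotients, read off in order.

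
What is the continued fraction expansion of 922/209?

Run the Euclidean algorithm on 922 and 209; the successive quotients are the partial quotients a_0, a_1, ... (each step inverts the fractional part left over by the previous one):
  922 = 4*209 + 86, so a_0 = 4.
  209 = 2*86 + 37, so a_1 = 2.
  86 = 2*37 + 12, so a_2 = 2.
  37 = 3*12 + 1, so a_3 = 3.
  12 = 12*1 + 0, so a_4 = 12.
The remainder reaches 0 after 5 divisions, so the expansion has 5 partial quotients, read off in order.

[4; 2, 2, 3, 12]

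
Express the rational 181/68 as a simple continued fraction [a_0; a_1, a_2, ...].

[2; 1, 1, 1, 22]

Run the Euclidean algorithm on 181 and 68; the successive quotients are the partial quotients a_0, a_1, ... (each step inverts the fractional part left over by the previous one):
  181 = 2*68 + 45, so a_0 = 2.
  68 = 1*45 + 23, so a_1 = 1.
  45 = 1*23 + 22, so a_2 = 1.
  23 = 1*22 + 1, so a_3 = 1.
  22 = 22*1 + 0, so a_4 = 22.
The remainder reaches 0 after 5 divisions, so the expansion has 5 partial quotients, read off in order.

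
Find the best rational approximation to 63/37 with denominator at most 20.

17/10

Expand x = 63/37 as a continued fraction with the Euclidean algorithm:
  63 = 1*37 + 26, so a_0 = 1.
  37 = 1*26 + 11, so a_1 = 1.
  26 = 2*11 + 4, so a_2 = 2.
  11 = 2*4 + 3, so a_3 = 2.
  4 = 1*3 + 1, so a_4 = 1.
  3 = 3*1 + 0, so a_5 = 3.
so x = [1; 1, 2, 2, 1, 3].
Convergents (p_i = a_i*p_{i-1} + p_{i-2}, q_i = a_i*q_{i-1} + q_{i-2} with p_{-2}=0, p_{-1}=1, q_{-2}=1, q_{-1}=0), until the denominator exceeds 20:
  i=0: a_0=1, p_0 = 1*1 + 0 = 1, q_0 = 1*0 + 1 = 1.
  i=1: a_1=1, p_1 = 1*1 + 1 = 2, q_1 = 1*1 + 0 = 1.
  i=2: a_2=2, p_2 = 2*2 + 1 = 5, q_2 = 2*1 + 1 = 3.
  i=3: a_3=2, p_3 = 2*5 + 2 = 12, q_3 = 2*3 + 1 = 7.
  i=4: a_4=1, p_4 = 1*12 + 5 = 17, q_4 = 1*7 + 3 = 10.
  i=5: a_5=3, p_5 = 3*17 + 12 = 63, q_5 = 3*10 + 7 = 37.
q_5 = 37 > 20, so the last convergent with denominator <= 20 is p_4/q_4 = 17/10.
The closest fraction with denominator <= 20 is either p_4/q_4 or the intermediate fraction (k*p_4 + p_3)/(k*q_4 + q_3) with the largest k >= 1 whose denominator stays <= 20; these approach x as k grows, and every other convergent or intermediate fraction in range is farther away.
Largest k: floor((20 - q_3)/q_4) = floor((20 - 7)/10) = 1.
That gives (1*17 + 12)/(1*10 + 7) = 29/17.
Compare the errors: |x - 17/10| = |63*10 - 17*37|/(37*10) = 1/370, and |x - 29/17| = |63*17 - 29*37|/(37*17) = 2/629.
Cross-multiplying, 1*629 = 629 < 740 = 2*370, so 1/370 is smaller: the convergent 17/10 is closer to x than 29/17.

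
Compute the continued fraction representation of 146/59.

[2; 2, 9, 3]

Run the Euclidean algorithm on 146 and 59; the successive quotients are the partial quotients a_0, a_1, ... (each step inverts the fractional part left over by the previous one):
  146 = 2*59 + 28, so a_0 = 2.
  59 = 2*28 + 3, so a_1 = 2.
  28 = 9*3 + 1, so a_2 = 9.
  3 = 3*1 + 0, so a_3 = 3.
The remainder reaches 0 after 4 divisions, so the expansion has 4 partial quotients, read off in order.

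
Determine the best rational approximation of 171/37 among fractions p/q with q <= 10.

37/8

Expand x = 171/37 as a continued fraction with the Euclidean algorithm:
  171 = 4*37 + 23, so a_0 = 4.
  37 = 1*23 + 14, so a_1 = 1.
  23 = 1*14 + 9, so a_2 = 1.
  14 = 1*9 + 5, so a_3 = 1.
  9 = 1*5 + 4, so a_4 = 1.
  5 = 1*4 + 1, so a_5 = 1.
  4 = 4*1 + 0, so a_6 = 4.
so x = [4; 1, 1, 1, 1, 1, 4].
Convergents (p_i = a_i*p_{i-1} + p_{i-2}, q_i = a_i*q_{i-1} + q_{i-2} with p_{-2}=0, p_{-1}=1, q_{-2}=1, q_{-1}=0), until the denominator exceeds 10:
  i=0: a_0=4, p_0 = 4*1 + 0 = 4, q_0 = 4*0 + 1 = 1.
  i=1: a_1=1, p_1 = 1*4 + 1 = 5, q_1 = 1*1 + 0 = 1.
  i=2: a_2=1, p_2 = 1*5 + 4 = 9, q_2 = 1*1 + 1 = 2.
  i=3: a_3=1, p_3 = 1*9 + 5 = 14, q_3 = 1*2 + 1 = 3.
  i=4: a_4=1, p_4 = 1*14 + 9 = 23, q_4 = 1*3 + 2 = 5.
  i=5: a_5=1, p_5 = 1*23 + 14 = 37, q_5 = 1*5 + 3 = 8.
  i=6: a_6=4, p_6 = 4*37 + 23 = 171, q_6 = 4*8 + 5 = 37.
q_6 = 37 > 10, so the last convergent with denominator <= 10 is p_5/q_5 = 37/8.
The closest fraction with denominator <= 10 is either p_5/q_5 or the intermediate fraction (k*p_5 + p_4)/(k*q_5 + q_4) with the largest k >= 1 whose denominator stays <= 10; these approach x as k grows, and every other convergent or intermediate fraction in range is farther away.
Largest k: floor((10 - q_4)/q_5) = floor((10 - 5)/8) = 0.
Since k = 0, no intermediate fraction beyond p_5/q_5 has denominator <= 10, so the convergent 37/8 is the closest (its error is |171*8 - 37*37|/(37*8) = 1/296).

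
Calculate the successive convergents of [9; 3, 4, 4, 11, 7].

9/1, 28/3, 121/13, 512/55, 5753/618, 40783/4381

Using the convergent recurrence p_i = a_i*p_{i-1} + p_{i-2}, q_i = a_i*q_{i-1} + q_{i-2} with p_{-2}=0, p_{-1}=1, q_{-2}=1, q_{-1}=0:
  i=0: a_0=9, p_0 = 9*1 + 0 = 9, q_0 = 9*0 + 1 = 1.
  i=1: a_1=3, p_1 = 3*9 + 1 = 28, q_1 = 3*1 + 0 = 3.
  i=2: a_2=4, p_2 = 4*28 + 9 = 121, q_2 = 4*3 + 1 = 13.
  i=3: a_3=4, p_3 = 4*121 + 28 = 512, q_3 = 4*13 + 3 = 55.
  i=4: a_4=11, p_4 = 11*512 + 121 = 5753, q_4 = 11*55 + 13 = 618.
  i=5: a_5=7, p_5 = 7*5753 + 512 = 40783, q_5 = 7*618 + 55 = 4381.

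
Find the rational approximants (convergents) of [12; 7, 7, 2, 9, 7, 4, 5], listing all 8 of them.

12/1, 85/7, 607/50, 1299/107, 12298/1013, 87385/7198, 361838/29805, 1896575/156223

Using the convergent recurrence p_i = a_i*p_{i-1} + p_{i-2}, q_i = a_i*q_{i-1} + q_{i-2} with p_{-2}=0, p_{-1}=1, q_{-2}=1, q_{-1}=0:
  i=0: a_0=12, p_0 = 12*1 + 0 = 12, q_0 = 12*0 + 1 = 1.
  i=1: a_1=7, p_1 = 7*12 + 1 = 85, q_1 = 7*1 + 0 = 7.
  i=2: a_2=7, p_2 = 7*85 + 12 = 607, q_2 = 7*7 + 1 = 50.
  i=3: a_3=2, p_3 = 2*607 + 85 = 1299, q_3 = 2*50 + 7 = 107.
  i=4: a_4=9, p_4 = 9*1299 + 607 = 12298, q_4 = 9*107 + 50 = 1013.
  i=5: a_5=7, p_5 = 7*12298 + 1299 = 87385, q_5 = 7*1013 + 107 = 7198.
  i=6: a_6=4, p_6 = 4*87385 + 12298 = 361838, q_6 = 4*7198 + 1013 = 29805.
  i=7: a_7=5, p_7 = 5*361838 + 87385 = 1896575, q_7 = 5*29805 + 7198 = 156223.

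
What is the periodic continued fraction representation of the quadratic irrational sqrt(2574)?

Write x_i = (sqrt(2574) + m_i)/d_i with (m_0, d_0) = (0, 1). a_0 = floor(sqrt(2574)) = 50, since 50^2 = 2500 <= 2574 < 2601 = 51^2.
Iterate m_{i+1} = d_i*a_i - m_i, d_{i+1} = (2574 - m_{i+1}^2)/d_i, a_{i+1} = floor((a_0 + m_{i+1})/d_{i+1}):
  m_1 = 1*50 - 0 = 50, d_1 = (2574 - 50^2)/1 = 74/1 = 74, a_1 = floor((50 + 50)/74) = 1.
  m_2 = 74*1 - 50 = 24, d_2 = (2574 - 24^2)/74 = 1998/74 = 27, a_2 = floor((50 + 24)/27) = 2.
  m_3 = 27*2 - 24 = 30, d_3 = (2574 - 30^2)/27 = 1674/27 = 62, a_3 = floor((50 + 30)/62) = 1.
  m_4 = 62*1 - 30 = 32, d_4 = (2574 - 32^2)/62 = 1550/62 = 25, a_4 = floor((50 + 32)/25) = 3.
  m_5 = 25*3 - 32 = 43, d_5 = (2574 - 43^2)/25 = 725/25 = 29, a_5 = floor((50 + 43)/29) = 3.
  m_6 = 29*3 - 43 = 44, d_6 = (2574 - 44^2)/29 = 638/29 = 22, a_6 = floor((50 + 44)/22) = 4.
  m_7 = 22*4 - 44 = 44, d_7 = (2574 - 44^2)/22 = 638/22 = 29, a_7 = floor((50 + 44)/29) = 3.
  m_8 = 29*3 - 44 = 43, d_8 = (2574 - 43^2)/29 = 725/29 = 25, a_8 = floor((50 + 43)/25) = 3.
  m_9 = 25*3 - 43 = 32, d_9 = (2574 - 32^2)/25 = 1550/25 = 62, a_9 = floor((50 + 32)/62) = 1.
  m_10 = 62*1 - 32 = 30, d_10 = (2574 - 30^2)/62 = 1674/62 = 27, a_10 = floor((50 + 30)/27) = 2.
  m_11 = 27*2 - 30 = 24, d_11 = (2574 - 24^2)/27 = 1998/27 = 74, a_11 = floor((50 + 24)/74) = 1.
  m_12 = 74*1 - 24 = 50, d_12 = (2574 - 50^2)/74 = 74/74 = 1, a_12 = floor((50 + 50)/1) = 100.
  m_13 = 1*100 - 50 = 50, d_13 = (2574 - 50^2)/1 = 74/1 = 74: (m_13, d_13) = (m_1, d_1) = (50, 74), so from here the quotients repeat a_1, ..., a_12; the period length is 12.
Hence the expansion of sqrt(2574) is a_0 = 50 followed by the repeating block 1, 2, 1, 3, 3, 4, 3, 3, 1, 2, 1, 100 (period 12).

[50; (1, 2, 1, 3, 3, 4, 3, 3, 1, 2, 1, 100)]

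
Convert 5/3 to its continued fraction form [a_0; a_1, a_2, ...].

[1; 1, 2]

Run the Euclidean algorithm on 5 and 3; the successive quotients are the partial quotients a_0, a_1, ... (each step inverts the fractional part left over by the previous one):
  5 = 1*3 + 2, so a_0 = 1.
  3 = 1*2 + 1, so a_1 = 1.
  2 = 2*1 + 0, so a_2 = 2.
The remainder reaches 0 after 3 divisions, so the expansion has 3 partial quotients, read off in order.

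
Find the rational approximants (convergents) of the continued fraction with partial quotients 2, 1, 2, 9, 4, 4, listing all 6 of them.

Using the convergent recurrence p_i = a_i*p_{i-1} + p_{i-2}, q_i = a_i*q_{i-1} + q_{i-2} with p_{-2}=0, p_{-1}=1, q_{-2}=1, q_{-1}=0:
  i=0: a_0=2, p_0 = 2*1 + 0 = 2, q_0 = 2*0 + 1 = 1.
  i=1: a_1=1, p_1 = 1*2 + 1 = 3, q_1 = 1*1 + 0 = 1.
  i=2: a_2=2, p_2 = 2*3 + 2 = 8, q_2 = 2*1 + 1 = 3.
  i=3: a_3=9, p_3 = 9*8 + 3 = 75, q_3 = 9*3 + 1 = 28.
  i=4: a_4=4, p_4 = 4*75 + 8 = 308, q_4 = 4*28 + 3 = 115.
  i=5: a_5=4, p_5 = 4*308 + 75 = 1307, q_5 = 4*115 + 28 = 488.

2/1, 3/1, 8/3, 75/28, 308/115, 1307/488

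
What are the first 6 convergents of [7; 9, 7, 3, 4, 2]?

Using the convergent recurrence p_i = a_i*p_{i-1} + p_{i-2}, q_i = a_i*q_{i-1} + q_{i-2} with p_{-2}=0, p_{-1}=1, q_{-2}=1, q_{-1}=0:
  i=0: a_0=7, p_0 = 7*1 + 0 = 7, q_0 = 7*0 + 1 = 1.
  i=1: a_1=9, p_1 = 9*7 + 1 = 64, q_1 = 9*1 + 0 = 9.
  i=2: a_2=7, p_2 = 7*64 + 7 = 455, q_2 = 7*9 + 1 = 64.
  i=3: a_3=3, p_3 = 3*455 + 64 = 1429, q_3 = 3*64 + 9 = 201.
  i=4: a_4=4, p_4 = 4*1429 + 455 = 6171, q_4 = 4*201 + 64 = 868.
  i=5: a_5=2, p_5 = 2*6171 + 1429 = 13771, q_5 = 2*868 + 201 = 1937.

7/1, 64/9, 455/64, 1429/201, 6171/868, 13771/1937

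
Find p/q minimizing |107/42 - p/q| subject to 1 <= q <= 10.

23/9

Expand x = 107/42 as a continued fraction with the Euclidean algorithm:
  107 = 2*42 + 23, so a_0 = 2.
  42 = 1*23 + 19, so a_1 = 1.
  23 = 1*19 + 4, so a_2 = 1.
  19 = 4*4 + 3, so a_3 = 4.
  4 = 1*3 + 1, so a_4 = 1.
  3 = 3*1 + 0, so a_5 = 3.
so x = [2; 1, 1, 4, 1, 3].
Convergents (p_i = a_i*p_{i-1} + p_{i-2}, q_i = a_i*q_{i-1} + q_{i-2} with p_{-2}=0, p_{-1}=1, q_{-2}=1, q_{-1}=0), until the denominator exceeds 10:
  i=0: a_0=2, p_0 = 2*1 + 0 = 2, q_0 = 2*0 + 1 = 1.
  i=1: a_1=1, p_1 = 1*2 + 1 = 3, q_1 = 1*1 + 0 = 1.
  i=2: a_2=1, p_2 = 1*3 + 2 = 5, q_2 = 1*1 + 1 = 2.
  i=3: a_3=4, p_3 = 4*5 + 3 = 23, q_3 = 4*2 + 1 = 9.
  i=4: a_4=1, p_4 = 1*23 + 5 = 28, q_4 = 1*9 + 2 = 11.
q_4 = 11 > 10, so the last convergent with denominator <= 10 is p_3/q_3 = 23/9.
The closest fraction with denominator <= 10 is either p_3/q_3 or the intermediate fraction (k*p_3 + p_2)/(k*q_3 + q_2) with the largest k >= 1 whose denominator stays <= 10; these approach x as k grows, and every other convergent or intermediate fraction in range is farther away.
Largest k: floor((10 - q_2)/q_3) = floor((10 - 2)/9) = 0.
Since k = 0, no intermediate fraction beyond p_3/q_3 has denominator <= 10, so the convergent 23/9 is the closest (its error is |107*9 - 23*42|/(42*9) = 3/378).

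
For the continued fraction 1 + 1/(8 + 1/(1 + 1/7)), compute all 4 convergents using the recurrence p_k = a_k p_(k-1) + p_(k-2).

1/1, 9/8, 10/9, 79/71

Using the convergent recurrence p_i = a_i*p_{i-1} + p_{i-2}, q_i = a_i*q_{i-1} + q_{i-2} with p_{-2}=0, p_{-1}=1, q_{-2}=1, q_{-1}=0:
  i=0: a_0=1, p_0 = 1*1 + 0 = 1, q_0 = 1*0 + 1 = 1.
  i=1: a_1=8, p_1 = 8*1 + 1 = 9, q_1 = 8*1 + 0 = 8.
  i=2: a_2=1, p_2 = 1*9 + 1 = 10, q_2 = 1*8 + 1 = 9.
  i=3: a_3=7, p_3 = 7*10 + 9 = 79, q_3 = 7*9 + 8 = 71.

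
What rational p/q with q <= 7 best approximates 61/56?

8/7

Expand x = 61/56 as a continued fraction with the Euclidean algorithm:
  61 = 1*56 + 5, so a_0 = 1.
  56 = 11*5 + 1, so a_1 = 11.
  5 = 5*1 + 0, so a_2 = 5.
so x = [1; 11, 5].
Convergents (p_i = a_i*p_{i-1} + p_{i-2}, q_i = a_i*q_{i-1} + q_{i-2} with p_{-2}=0, p_{-1}=1, q_{-2}=1, q_{-1}=0), until the denominator exceeds 7:
  i=0: a_0=1, p_0 = 1*1 + 0 = 1, q_0 = 1*0 + 1 = 1.
  i=1: a_1=11, p_1 = 11*1 + 1 = 12, q_1 = 11*1 + 0 = 11.
q_1 = 11 > 7, so the last convergent with denominator <= 7 is p_0/q_0 = 1/1.
The closest fraction with denominator <= 7 is either p_0/q_0 or the intermediate fraction (k*p_0 + p_{-1})/(k*q_0 + q_{-1}) with the largest k >= 1 whose denominator stays <= 7; these approach x as k grows, and every other convergent or intermediate fraction in range is farther away.
Largest k: floor((7 - q_{-1})/q_0) = floor((7 - 0)/1) = 7 (using the seeds p_{-1} = 1, q_{-1} = 0).
That gives (7*1 + 1)/(7*1 + 0) = 8/7.
Compare the errors: |x - 1/1| = |61*1 - 1*56|/(56*1) = 5/56, and |x - 8/7| = |61*7 - 8*56|/(56*7) = 21/392.
Cross-multiplying, 21*56 = 1176 < 1960 = 5*392, so 21/392 is smaller: the intermediate fraction 8/7 is closer to x than 1/1.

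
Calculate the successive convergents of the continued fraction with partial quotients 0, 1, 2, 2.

0/1, 1/1, 2/3, 5/7

Using the convergent recurrence p_i = a_i*p_{i-1} + p_{i-2}, q_i = a_i*q_{i-1} + q_{i-2} with p_{-2}=0, p_{-1}=1, q_{-2}=1, q_{-1}=0:
  i=0: a_0=0, p_0 = 0*1 + 0 = 0, q_0 = 0*0 + 1 = 1.
  i=1: a_1=1, p_1 = 1*0 + 1 = 1, q_1 = 1*1 + 0 = 1.
  i=2: a_2=2, p_2 = 2*1 + 0 = 2, q_2 = 2*1 + 1 = 3.
  i=3: a_3=2, p_3 = 2*2 + 1 = 5, q_3 = 2*3 + 1 = 7.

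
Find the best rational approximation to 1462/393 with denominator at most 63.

93/25

Expand x = 1462/393 as a continued fraction with the Euclidean algorithm:
  1462 = 3*393 + 283, so a_0 = 3.
  393 = 1*283 + 110, so a_1 = 1.
  283 = 2*110 + 63, so a_2 = 2.
  110 = 1*63 + 47, so a_3 = 1.
  63 = 1*47 + 16, so a_4 = 1.
  47 = 2*16 + 15, so a_5 = 2.
  16 = 1*15 + 1, so a_6 = 1.
  15 = 15*1 + 0, so a_7 = 15.
so x = [3; 1, 2, 1, 1, 2, 1, 15].
Convergents (p_i = a_i*p_{i-1} + p_{i-2}, q_i = a_i*q_{i-1} + q_{i-2} with p_{-2}=0, p_{-1}=1, q_{-2}=1, q_{-1}=0), until the denominator exceeds 63:
  i=0: a_0=3, p_0 = 3*1 + 0 = 3, q_0 = 3*0 + 1 = 1.
  i=1: a_1=1, p_1 = 1*3 + 1 = 4, q_1 = 1*1 + 0 = 1.
  i=2: a_2=2, p_2 = 2*4 + 3 = 11, q_2 = 2*1 + 1 = 3.
  i=3: a_3=1, p_3 = 1*11 + 4 = 15, q_3 = 1*3 + 1 = 4.
  i=4: a_4=1, p_4 = 1*15 + 11 = 26, q_4 = 1*4 + 3 = 7.
  i=5: a_5=2, p_5 = 2*26 + 15 = 67, q_5 = 2*7 + 4 = 18.
  i=6: a_6=1, p_6 = 1*67 + 26 = 93, q_6 = 1*18 + 7 = 25.
  i=7: a_7=15, p_7 = 15*93 + 67 = 1462, q_7 = 15*25 + 18 = 393.
q_7 = 393 > 63, so the last convergent with denominator <= 63 is p_6/q_6 = 93/25.
The closest fraction with denominator <= 63 is either p_6/q_6 or the intermediate fraction (k*p_6 + p_5)/(k*q_6 + q_5) with the largest k >= 1 whose denominator stays <= 63; these approach x as k grows, and every other convergent or intermediate fraction in range is farther away.
Largest k: floor((63 - q_5)/q_6) = floor((63 - 18)/25) = 1.
That gives (1*93 + 67)/(1*25 + 18) = 160/43.
Compare the errors: |x - 93/25| = |1462*25 - 93*393|/(393*25) = 1/9825, and |x - 160/43| = |1462*43 - 160*393|/(393*43) = 14/16899.
Cross-multiplying, 1*16899 = 16899 < 137550 = 14*9825, so 1/9825 is smaller: the convergent 93/25 is closer to x than 160/43.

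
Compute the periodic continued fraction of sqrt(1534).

Write x_i = (sqrt(1534) + m_i)/d_i with (m_0, d_0) = (0, 1). a_0 = floor(sqrt(1534)) = 39, since 39^2 = 1521 <= 1534 < 1600 = 40^2.
Iterate m_{i+1} = d_i*a_i - m_i, d_{i+1} = (1534 - m_{i+1}^2)/d_i, a_{i+1} = floor((a_0 + m_{i+1})/d_{i+1}):
  m_1 = 1*39 - 0 = 39, d_1 = (1534 - 39^2)/1 = 13/1 = 13, a_1 = floor((39 + 39)/13) = 6.
  m_2 = 13*6 - 39 = 39, d_2 = (1534 - 39^2)/13 = 13/13 = 1, a_2 = floor((39 + 39)/1) = 78.
  m_3 = 1*78 - 39 = 39, d_3 = (1534 - 39^2)/1 = 13/1 = 13: (m_3, d_3) = (m_1, d_1) = (39, 13), so from here the quotients repeat a_1, a_2; the period length is 2.
Hence the expansion of sqrt(1534) is a_0 = 39 followed by the repeating block 6, 78 (period 2).

[39; (6, 78)]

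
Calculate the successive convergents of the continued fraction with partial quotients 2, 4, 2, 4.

Using the convergent recurrence p_i = a_i*p_{i-1} + p_{i-2}, q_i = a_i*q_{i-1} + q_{i-2} with p_{-2}=0, p_{-1}=1, q_{-2}=1, q_{-1}=0:
  i=0: a_0=2, p_0 = 2*1 + 0 = 2, q_0 = 2*0 + 1 = 1.
  i=1: a_1=4, p_1 = 4*2 + 1 = 9, q_1 = 4*1 + 0 = 4.
  i=2: a_2=2, p_2 = 2*9 + 2 = 20, q_2 = 2*4 + 1 = 9.
  i=3: a_3=4, p_3 = 4*20 + 9 = 89, q_3 = 4*9 + 4 = 40.

2/1, 9/4, 20/9, 89/40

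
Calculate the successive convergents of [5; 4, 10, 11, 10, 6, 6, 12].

5/1, 21/4, 215/41, 2386/455, 24075/4591, 146836/28001, 905091/172597, 11007928/2099165

Using the convergent recurrence p_i = a_i*p_{i-1} + p_{i-2}, q_i = a_i*q_{i-1} + q_{i-2} with p_{-2}=0, p_{-1}=1, q_{-2}=1, q_{-1}=0:
  i=0: a_0=5, p_0 = 5*1 + 0 = 5, q_0 = 5*0 + 1 = 1.
  i=1: a_1=4, p_1 = 4*5 + 1 = 21, q_1 = 4*1 + 0 = 4.
  i=2: a_2=10, p_2 = 10*21 + 5 = 215, q_2 = 10*4 + 1 = 41.
  i=3: a_3=11, p_3 = 11*215 + 21 = 2386, q_3 = 11*41 + 4 = 455.
  i=4: a_4=10, p_4 = 10*2386 + 215 = 24075, q_4 = 10*455 + 41 = 4591.
  i=5: a_5=6, p_5 = 6*24075 + 2386 = 146836, q_5 = 6*4591 + 455 = 28001.
  i=6: a_6=6, p_6 = 6*146836 + 24075 = 905091, q_6 = 6*28001 + 4591 = 172597.
  i=7: a_7=12, p_7 = 12*905091 + 146836 = 11007928, q_7 = 12*172597 + 28001 = 2099165.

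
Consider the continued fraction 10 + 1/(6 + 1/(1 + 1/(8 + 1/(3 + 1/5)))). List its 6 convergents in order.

10/1, 61/6, 71/7, 629/62, 1958/193, 10419/1027

Using the convergent recurrence p_i = a_i*p_{i-1} + p_{i-2}, q_i = a_i*q_{i-1} + q_{i-2} with p_{-2}=0, p_{-1}=1, q_{-2}=1, q_{-1}=0:
  i=0: a_0=10, p_0 = 10*1 + 0 = 10, q_0 = 10*0 + 1 = 1.
  i=1: a_1=6, p_1 = 6*10 + 1 = 61, q_1 = 6*1 + 0 = 6.
  i=2: a_2=1, p_2 = 1*61 + 10 = 71, q_2 = 1*6 + 1 = 7.
  i=3: a_3=8, p_3 = 8*71 + 61 = 629, q_3 = 8*7 + 6 = 62.
  i=4: a_4=3, p_4 = 3*629 + 71 = 1958, q_4 = 3*62 + 7 = 193.
  i=5: a_5=5, p_5 = 5*1958 + 629 = 10419, q_5 = 5*193 + 62 = 1027.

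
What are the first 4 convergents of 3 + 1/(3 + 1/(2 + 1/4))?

Using the convergent recurrence p_i = a_i*p_{i-1} + p_{i-2}, q_i = a_i*q_{i-1} + q_{i-2} with p_{-2}=0, p_{-1}=1, q_{-2}=1, q_{-1}=0:
  i=0: a_0=3, p_0 = 3*1 + 0 = 3, q_0 = 3*0 + 1 = 1.
  i=1: a_1=3, p_1 = 3*3 + 1 = 10, q_1 = 3*1 + 0 = 3.
  i=2: a_2=2, p_2 = 2*10 + 3 = 23, q_2 = 2*3 + 1 = 7.
  i=3: a_3=4, p_3 = 4*23 + 10 = 102, q_3 = 4*7 + 3 = 31.

3/1, 10/3, 23/7, 102/31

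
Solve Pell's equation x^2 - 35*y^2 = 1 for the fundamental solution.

(x, y) = (6, 1)

First expand sqrt(35) as a continued fraction. With x_i = (sqrt(35) + m_i)/d_i and (m_0, d_0) = (0, 1): a_0 = floor(sqrt(35)) = 5, since 5^2 = 25 <= 35 < 36 = 6^2.
Iterate m_{i+1} = d_i*a_i - m_i, d_{i+1} = (35 - m_{i+1}^2)/d_i, a_{i+1} = floor((a_0 + m_{i+1})/d_{i+1}):
  m_1 = 1*5 - 0 = 5, d_1 = (35 - 5^2)/1 = 10/1 = 10, a_1 = floor((5 + 5)/10) = 1.
  m_2 = 10*1 - 5 = 5, d_2 = (35 - 5^2)/10 = 10/10 = 1, a_2 = floor((5 + 5)/1) = 10.
  m_3 = 1*10 - 5 = 5, d_3 = (35 - 5^2)/1 = 10/1 = 10: (m_3, d_3) = (m_1, d_1) = (5, 10), so from here the quotients repeat a_1, a_2; the period length is 2.
So sqrt(35) = [5; (1, 10)] with period length k = 2.
k is even, so the fundamental solution of x^2 - 35y^2 = 1 is (p_{k-1}, q_{k-1}) = (p_1, q_1); compute convergents through index 1.
Convergents (p_i = a_i*p_{i-1} + p_{i-2}, q_i = a_i*q_{i-1} + q_{i-2} with p_{-2}=0, p_{-1}=1, q_{-2}=1, q_{-1}=0):
  i=0: a_0=5, p_0 = 5*1 + 0 = 5, q_0 = 5*0 + 1 = 1.
  i=1: a_1=1, p_1 = 1*5 + 1 = 6, q_1 = 1*1 + 0 = 1.
Check: 6^2 - 35*1^2 = 36 - 35 = 1, so (x, y) = (6, 1) solves the equation, and by the theorem it is the least positive solution.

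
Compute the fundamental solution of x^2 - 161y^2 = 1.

First expand sqrt(161) as a continued fraction. With x_i = (sqrt(161) + m_i)/d_i and (m_0, d_0) = (0, 1): a_0 = floor(sqrt(161)) = 12, since 12^2 = 144 <= 161 < 169 = 13^2.
Iterate m_{i+1} = d_i*a_i - m_i, d_{i+1} = (161 - m_{i+1}^2)/d_i, a_{i+1} = floor((a_0 + m_{i+1})/d_{i+1}):
  m_1 = 1*12 - 0 = 12, d_1 = (161 - 12^2)/1 = 17/1 = 17, a_1 = floor((12 + 12)/17) = 1.
  m_2 = 17*1 - 12 = 5, d_2 = (161 - 5^2)/17 = 136/17 = 8, a_2 = floor((12 + 5)/8) = 2.
  m_3 = 8*2 - 5 = 11, d_3 = (161 - 11^2)/8 = 40/8 = 5, a_3 = floor((12 + 11)/5) = 4.
  m_4 = 5*4 - 11 = 9, d_4 = (161 - 9^2)/5 = 80/5 = 16, a_4 = floor((12 + 9)/16) = 1.
  m_5 = 16*1 - 9 = 7, d_5 = (161 - 7^2)/16 = 112/16 = 7, a_5 = floor((12 + 7)/7) = 2.
  m_6 = 7*2 - 7 = 7, d_6 = (161 - 7^2)/7 = 112/7 = 16, a_6 = floor((12 + 7)/16) = 1.
  m_7 = 16*1 - 7 = 9, d_7 = (161 - 9^2)/16 = 80/16 = 5, a_7 = floor((12 + 9)/5) = 4.
  m_8 = 5*4 - 9 = 11, d_8 = (161 - 11^2)/5 = 40/5 = 8, a_8 = floor((12 + 11)/8) = 2.
  m_9 = 8*2 - 11 = 5, d_9 = (161 - 5^2)/8 = 136/8 = 17, a_9 = floor((12 + 5)/17) = 1.
  m_10 = 17*1 - 5 = 12, d_10 = (161 - 12^2)/17 = 17/17 = 1, a_10 = floor((12 + 12)/1) = 24.
  m_11 = 1*24 - 12 = 12, d_11 = (161 - 12^2)/1 = 17/1 = 17: (m_11, d_11) = (m_1, d_1) = (12, 17), so from here the quotients repeat a_1, ..., a_10; the period length is 10.
So sqrt(161) = [12; (1, 2, 4, 1, 2, 1, 4, 2, 1, 24)] with period length k = 10.
k is even, so the fundamental solution of x^2 - 161y^2 = 1 is (p_{k-1}, q_{k-1}) = (p_9, q_9); compute convergents through index 9.
Convergents (p_i = a_i*p_{i-1} + p_{i-2}, q_i = a_i*q_{i-1} + q_{i-2} with p_{-2}=0, p_{-1}=1, q_{-2}=1, q_{-1}=0):
  i=0: a_0=12, p_0 = 12*1 + 0 = 12, q_0 = 12*0 + 1 = 1.
  i=1: a_1=1, p_1 = 1*12 + 1 = 13, q_1 = 1*1 + 0 = 1.
  i=2: a_2=2, p_2 = 2*13 + 12 = 38, q_2 = 2*1 + 1 = 3.
  i=3: a_3=4, p_3 = 4*38 + 13 = 165, q_3 = 4*3 + 1 = 13.
  i=4: a_4=1, p_4 = 1*165 + 38 = 203, q_4 = 1*13 + 3 = 16.
  i=5: a_5=2, p_5 = 2*203 + 165 = 571, q_5 = 2*16 + 13 = 45.
  i=6: a_6=1, p_6 = 1*571 + 203 = 774, q_6 = 1*45 + 16 = 61.
  i=7: a_7=4, p_7 = 4*774 + 571 = 3667, q_7 = 4*61 + 45 = 289.
  i=8: a_8=2, p_8 = 2*3667 + 774 = 8108, q_8 = 2*289 + 61 = 639.
  i=9: a_9=1, p_9 = 1*8108 + 3667 = 11775, q_9 = 1*639 + 289 = 928.
Check: 11775^2 - 161*928^2 = 138650625 - 138650624 = 1, so (x, y) = (11775, 928) solves the equation, and by the theorem it is the least positive solution.

(x, y) = (11775, 928)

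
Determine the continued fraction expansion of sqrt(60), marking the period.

Write x_i = (sqrt(60) + m_i)/d_i with (m_0, d_0) = (0, 1). a_0 = floor(sqrt(60)) = 7, since 7^2 = 49 <= 60 < 64 = 8^2.
Iterate m_{i+1} = d_i*a_i - m_i, d_{i+1} = (60 - m_{i+1}^2)/d_i, a_{i+1} = floor((a_0 + m_{i+1})/d_{i+1}):
  m_1 = 1*7 - 0 = 7, d_1 = (60 - 7^2)/1 = 11/1 = 11, a_1 = floor((7 + 7)/11) = 1.
  m_2 = 11*1 - 7 = 4, d_2 = (60 - 4^2)/11 = 44/11 = 4, a_2 = floor((7 + 4)/4) = 2.
  m_3 = 4*2 - 4 = 4, d_3 = (60 - 4^2)/4 = 44/4 = 11, a_3 = floor((7 + 4)/11) = 1.
  m_4 = 11*1 - 4 = 7, d_4 = (60 - 7^2)/11 = 11/11 = 1, a_4 = floor((7 + 7)/1) = 14.
  m_5 = 1*14 - 7 = 7, d_5 = (60 - 7^2)/1 = 11/1 = 11: (m_5, d_5) = (m_1, d_1) = (7, 11), so from here the quotients repeat a_1, ..., a_4; the period length is 4.
Hence the expansion of sqrt(60) is a_0 = 7 followed by the repeating block 1, 2, 1, 14 (period 4).

[7; (1, 2, 1, 14)]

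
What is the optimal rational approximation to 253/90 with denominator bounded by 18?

Expand x = 253/90 as a continued fraction with the Euclidean algorithm:
  253 = 2*90 + 73, so a_0 = 2.
  90 = 1*73 + 17, so a_1 = 1.
  73 = 4*17 + 5, so a_2 = 4.
  17 = 3*5 + 2, so a_3 = 3.
  5 = 2*2 + 1, so a_4 = 2.
  2 = 2*1 + 0, so a_5 = 2.
so x = [2; 1, 4, 3, 2, 2].
Convergents (p_i = a_i*p_{i-1} + p_{i-2}, q_i = a_i*q_{i-1} + q_{i-2} with p_{-2}=0, p_{-1}=1, q_{-2}=1, q_{-1}=0), until the denominator exceeds 18:
  i=0: a_0=2, p_0 = 2*1 + 0 = 2, q_0 = 2*0 + 1 = 1.
  i=1: a_1=1, p_1 = 1*2 + 1 = 3, q_1 = 1*1 + 0 = 1.
  i=2: a_2=4, p_2 = 4*3 + 2 = 14, q_2 = 4*1 + 1 = 5.
  i=3: a_3=3, p_3 = 3*14 + 3 = 45, q_3 = 3*5 + 1 = 16.
  i=4: a_4=2, p_4 = 2*45 + 14 = 104, q_4 = 2*16 + 5 = 37.
q_4 = 37 > 18, so the last convergent with denominator <= 18 is p_3/q_3 = 45/16.
The closest fraction with denominator <= 18 is either p_3/q_3 or the intermediate fraction (k*p_3 + p_2)/(k*q_3 + q_2) with the largest k >= 1 whose denominator stays <= 18; these approach x as k grows, and every other convergent or intermediate fraction in range is farther away.
Largest k: floor((18 - q_2)/q_3) = floor((18 - 5)/16) = 0.
Since k = 0, no intermediate fraction beyond p_3/q_3 has denominator <= 18, so the convergent 45/16 is the closest (its error is |253*16 - 45*90|/(90*16) = 2/1440).

45/16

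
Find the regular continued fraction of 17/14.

[1; 4, 1, 2]

Run the Euclidean algorithm on 17 and 14; the successive quotients are the partial quotients a_0, a_1, ... (each step inverts the fractional part left over by the previous one):
  17 = 1*14 + 3, so a_0 = 1.
  14 = 4*3 + 2, so a_1 = 4.
  3 = 1*2 + 1, so a_2 = 1.
  2 = 2*1 + 0, so a_3 = 2.
The remainder reaches 0 after 4 divisions, so the expansion has 4 partial quotients, read off in order.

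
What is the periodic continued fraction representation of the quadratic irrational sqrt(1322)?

[36; (2, 1, 3, 1, 1, 1, 1, 3, 1, 2, 72)]

Write x_i = (sqrt(1322) + m_i)/d_i with (m_0, d_0) = (0, 1). a_0 = floor(sqrt(1322)) = 36, since 36^2 = 1296 <= 1322 < 1369 = 37^2.
Iterate m_{i+1} = d_i*a_i - m_i, d_{i+1} = (1322 - m_{i+1}^2)/d_i, a_{i+1} = floor((a_0 + m_{i+1})/d_{i+1}):
  m_1 = 1*36 - 0 = 36, d_1 = (1322 - 36^2)/1 = 26/1 = 26, a_1 = floor((36 + 36)/26) = 2.
  m_2 = 26*2 - 36 = 16, d_2 = (1322 - 16^2)/26 = 1066/26 = 41, a_2 = floor((36 + 16)/41) = 1.
  m_3 = 41*1 - 16 = 25, d_3 = (1322 - 25^2)/41 = 697/41 = 17, a_3 = floor((36 + 25)/17) = 3.
  m_4 = 17*3 - 25 = 26, d_4 = (1322 - 26^2)/17 = 646/17 = 38, a_4 = floor((36 + 26)/38) = 1.
  m_5 = 38*1 - 26 = 12, d_5 = (1322 - 12^2)/38 = 1178/38 = 31, a_5 = floor((36 + 12)/31) = 1.
  m_6 = 31*1 - 12 = 19, d_6 = (1322 - 19^2)/31 = 961/31 = 31, a_6 = floor((36 + 19)/31) = 1.
  m_7 = 31*1 - 19 = 12, d_7 = (1322 - 12^2)/31 = 1178/31 = 38, a_7 = floor((36 + 12)/38) = 1.
  m_8 = 38*1 - 12 = 26, d_8 = (1322 - 26^2)/38 = 646/38 = 17, a_8 = floor((36 + 26)/17) = 3.
  m_9 = 17*3 - 26 = 25, d_9 = (1322 - 25^2)/17 = 697/17 = 41, a_9 = floor((36 + 25)/41) = 1.
  m_10 = 41*1 - 25 = 16, d_10 = (1322 - 16^2)/41 = 1066/41 = 26, a_10 = floor((36 + 16)/26) = 2.
  m_11 = 26*2 - 16 = 36, d_11 = (1322 - 36^2)/26 = 26/26 = 1, a_11 = floor((36 + 36)/1) = 72.
  m_12 = 1*72 - 36 = 36, d_12 = (1322 - 36^2)/1 = 26/1 = 26: (m_12, d_12) = (m_1, d_1) = (36, 26), so from here the quotients repeat a_1, ..., a_11; the period length is 11.
Hence the expansion of sqrt(1322) is a_0 = 36 followed by the repeating block 2, 1, 3, 1, 1, 1, 1, 3, 1, 2, 72 (period 11).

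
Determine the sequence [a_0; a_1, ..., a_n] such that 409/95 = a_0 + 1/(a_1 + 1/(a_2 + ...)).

Run the Euclidean algorithm on 409 and 95; the successive quotients are the partial quotients a_0, a_1, ... (each step inverts the fractional part left over by the previous one):
  409 = 4*95 + 29, so a_0 = 4.
  95 = 3*29 + 8, so a_1 = 3.
  29 = 3*8 + 5, so a_2 = 3.
  8 = 1*5 + 3, so a_3 = 1.
  5 = 1*3 + 2, so a_4 = 1.
  3 = 1*2 + 1, so a_5 = 1.
  2 = 2*1 + 0, so a_6 = 2.
The remainder reaches 0 after 7 divisions, so the expansion has 7 partial quotients, read off in order.

[4; 3, 3, 1, 1, 1, 2]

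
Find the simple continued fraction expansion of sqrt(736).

Write x_i = (sqrt(736) + m_i)/d_i with (m_0, d_0) = (0, 1). a_0 = floor(sqrt(736)) = 27, since 27^2 = 729 <= 736 < 784 = 28^2.
Iterate m_{i+1} = d_i*a_i - m_i, d_{i+1} = (736 - m_{i+1}^2)/d_i, a_{i+1} = floor((a_0 + m_{i+1})/d_{i+1}):
  m_1 = 1*27 - 0 = 27, d_1 = (736 - 27^2)/1 = 7/1 = 7, a_1 = floor((27 + 27)/7) = 7.
  m_2 = 7*7 - 27 = 22, d_2 = (736 - 22^2)/7 = 252/7 = 36, a_2 = floor((27 + 22)/36) = 1.
  m_3 = 36*1 - 22 = 14, d_3 = (736 - 14^2)/36 = 540/36 = 15, a_3 = floor((27 + 14)/15) = 2.
  m_4 = 15*2 - 14 = 16, d_4 = (736 - 16^2)/15 = 480/15 = 32, a_4 = floor((27 + 16)/32) = 1.
  m_5 = 32*1 - 16 = 16, d_5 = (736 - 16^2)/32 = 480/32 = 15, a_5 = floor((27 + 16)/15) = 2.
  m_6 = 15*2 - 16 = 14, d_6 = (736 - 14^2)/15 = 540/15 = 36, a_6 = floor((27 + 14)/36) = 1.
  m_7 = 36*1 - 14 = 22, d_7 = (736 - 22^2)/36 = 252/36 = 7, a_7 = floor((27 + 22)/7) = 7.
  m_8 = 7*7 - 22 = 27, d_8 = (736 - 27^2)/7 = 7/7 = 1, a_8 = floor((27 + 27)/1) = 54.
  m_9 = 1*54 - 27 = 27, d_9 = (736 - 27^2)/1 = 7/1 = 7: (m_9, d_9) = (m_1, d_1) = (27, 7), so from here the quotients repeat a_1, ..., a_8; the period length is 8.
Hence the expansion of sqrt(736) is a_0 = 27 followed by the repeating block 7, 1, 2, 1, 2, 1, 7, 54 (period 8).

[27; (7, 1, 2, 1, 2, 1, 7, 54)]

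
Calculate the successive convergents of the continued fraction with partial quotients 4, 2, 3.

Using the convergent recurrence p_i = a_i*p_{i-1} + p_{i-2}, q_i = a_i*q_{i-1} + q_{i-2} with p_{-2}=0, p_{-1}=1, q_{-2}=1, q_{-1}=0:
  i=0: a_0=4, p_0 = 4*1 + 0 = 4, q_0 = 4*0 + 1 = 1.
  i=1: a_1=2, p_1 = 2*4 + 1 = 9, q_1 = 2*1 + 0 = 2.
  i=2: a_2=3, p_2 = 3*9 + 4 = 31, q_2 = 3*2 + 1 = 7.

4/1, 9/2, 31/7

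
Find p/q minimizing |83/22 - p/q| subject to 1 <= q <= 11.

34/9

Expand x = 83/22 as a continued fraction with the Euclidean algorithm:
  83 = 3*22 + 17, so a_0 = 3.
  22 = 1*17 + 5, so a_1 = 1.
  17 = 3*5 + 2, so a_2 = 3.
  5 = 2*2 + 1, so a_3 = 2.
  2 = 2*1 + 0, so a_4 = 2.
so x = [3; 1, 3, 2, 2].
Convergents (p_i = a_i*p_{i-1} + p_{i-2}, q_i = a_i*q_{i-1} + q_{i-2} with p_{-2}=0, p_{-1}=1, q_{-2}=1, q_{-1}=0), until the denominator exceeds 11:
  i=0: a_0=3, p_0 = 3*1 + 0 = 3, q_0 = 3*0 + 1 = 1.
  i=1: a_1=1, p_1 = 1*3 + 1 = 4, q_1 = 1*1 + 0 = 1.
  i=2: a_2=3, p_2 = 3*4 + 3 = 15, q_2 = 3*1 + 1 = 4.
  i=3: a_3=2, p_3 = 2*15 + 4 = 34, q_3 = 2*4 + 1 = 9.
  i=4: a_4=2, p_4 = 2*34 + 15 = 83, q_4 = 2*9 + 4 = 22.
q_4 = 22 > 11, so the last convergent with denominator <= 11 is p_3/q_3 = 34/9.
The closest fraction with denominator <= 11 is either p_3/q_3 or the intermediate fraction (k*p_3 + p_2)/(k*q_3 + q_2) with the largest k >= 1 whose denominator stays <= 11; these approach x as k grows, and every other convergent or intermediate fraction in range is farther away.
Largest k: floor((11 - q_2)/q_3) = floor((11 - 4)/9) = 0.
Since k = 0, no intermediate fraction beyond p_3/q_3 has denominator <= 11, so the convergent 34/9 is the closest (its error is |83*9 - 34*22|/(22*9) = 1/198).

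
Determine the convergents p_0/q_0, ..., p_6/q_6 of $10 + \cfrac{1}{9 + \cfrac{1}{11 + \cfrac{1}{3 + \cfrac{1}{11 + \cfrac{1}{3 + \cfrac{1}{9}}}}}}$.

10/1, 91/9, 1011/100, 3124/309, 35375/3499, 109249/10806, 1018616/100753

Using the convergent recurrence p_i = a_i*p_{i-1} + p_{i-2}, q_i = a_i*q_{i-1} + q_{i-2} with p_{-2}=0, p_{-1}=1, q_{-2}=1, q_{-1}=0:
  i=0: a_0=10, p_0 = 10*1 + 0 = 10, q_0 = 10*0 + 1 = 1.
  i=1: a_1=9, p_1 = 9*10 + 1 = 91, q_1 = 9*1 + 0 = 9.
  i=2: a_2=11, p_2 = 11*91 + 10 = 1011, q_2 = 11*9 + 1 = 100.
  i=3: a_3=3, p_3 = 3*1011 + 91 = 3124, q_3 = 3*100 + 9 = 309.
  i=4: a_4=11, p_4 = 11*3124 + 1011 = 35375, q_4 = 11*309 + 100 = 3499.
  i=5: a_5=3, p_5 = 3*35375 + 3124 = 109249, q_5 = 3*3499 + 309 = 10806.
  i=6: a_6=9, p_6 = 9*109249 + 35375 = 1018616, q_6 = 9*10806 + 3499 = 100753.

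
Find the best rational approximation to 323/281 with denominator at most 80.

77/67

Expand x = 323/281 as a continued fraction with the Euclidean algorithm:
  323 = 1*281 + 42, so a_0 = 1.
  281 = 6*42 + 29, so a_1 = 6.
  42 = 1*29 + 13, so a_2 = 1.
  29 = 2*13 + 3, so a_3 = 2.
  13 = 4*3 + 1, so a_4 = 4.
  3 = 3*1 + 0, so a_5 = 3.
so x = [1; 6, 1, 2, 4, 3].
Convergents (p_i = a_i*p_{i-1} + p_{i-2}, q_i = a_i*q_{i-1} + q_{i-2} with p_{-2}=0, p_{-1}=1, q_{-2}=1, q_{-1}=0), until the denominator exceeds 80:
  i=0: a_0=1, p_0 = 1*1 + 0 = 1, q_0 = 1*0 + 1 = 1.
  i=1: a_1=6, p_1 = 6*1 + 1 = 7, q_1 = 6*1 + 0 = 6.
  i=2: a_2=1, p_2 = 1*7 + 1 = 8, q_2 = 1*6 + 1 = 7.
  i=3: a_3=2, p_3 = 2*8 + 7 = 23, q_3 = 2*7 + 6 = 20.
  i=4: a_4=4, p_4 = 4*23 + 8 = 100, q_4 = 4*20 + 7 = 87.
q_4 = 87 > 80, so the last convergent with denominator <= 80 is p_3/q_3 = 23/20.
The closest fraction with denominator <= 80 is either p_3/q_3 or the intermediate fraction (k*p_3 + p_2)/(k*q_3 + q_2) with the largest k >= 1 whose denominator stays <= 80; these approach x as k grows, and every other convergent or intermediate fraction in range is farther away.
Largest k: floor((80 - q_2)/q_3) = floor((80 - 7)/20) = 3.
That gives (3*23 + 8)/(3*20 + 7) = 77/67.
Compare the errors: |x - 23/20| = |323*20 - 23*281|/(281*20) = 3/5620, and |x - 77/67| = |323*67 - 77*281|/(281*67) = 4/18827.
Cross-multiplying, 4*5620 = 22480 < 56481 = 3*18827, so 4/18827 is smaller: the intermediate fraction 77/67 is closer to x than 23/20.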